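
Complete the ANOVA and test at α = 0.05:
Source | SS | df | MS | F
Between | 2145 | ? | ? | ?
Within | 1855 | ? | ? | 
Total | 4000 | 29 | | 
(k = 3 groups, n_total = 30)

df_between = 2, df_within = 27. MS_between = 1072.5, MS_within = 68.7. F = 15.611, F_crit ≈ 3.354. Reject H₀.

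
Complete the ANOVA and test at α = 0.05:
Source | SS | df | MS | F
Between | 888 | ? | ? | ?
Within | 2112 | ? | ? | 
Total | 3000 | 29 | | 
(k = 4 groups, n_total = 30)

df_between = 3, df_within = 26. MS_between = 296.0, MS_within = 81.23. F = 3.644, F_crit ≈ 2.975. Reject H₀.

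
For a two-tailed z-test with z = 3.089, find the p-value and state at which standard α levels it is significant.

p = 2·P(Z > |3.089|) = 2·(1 - Φ(3.089)) ≈ 0.002. Significant at α = 0.1; Significant at α = 0.05; Significant at α = 0.01.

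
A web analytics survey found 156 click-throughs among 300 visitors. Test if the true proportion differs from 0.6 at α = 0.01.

p̂ = 0.52, p₀ = 0.6. z = (p̂ - p₀)/√(p₀(1-p₀)/n) = -2.828. Critical: ±2.576. Reject H₀.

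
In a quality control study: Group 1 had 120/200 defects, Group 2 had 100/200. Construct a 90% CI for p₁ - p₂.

p̂₁ = 0.6, p̂₂ = 0.5. Difference = 0.1. CI = (0.019, 0.181)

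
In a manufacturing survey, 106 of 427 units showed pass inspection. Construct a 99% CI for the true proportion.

p̂ = 0.248. CI = p̂ ± z*√(p̂(1-p̂)/n) = (0.194, 0.302)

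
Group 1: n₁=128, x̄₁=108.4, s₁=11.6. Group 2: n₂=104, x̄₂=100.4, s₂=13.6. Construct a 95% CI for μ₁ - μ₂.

Difference = 8.0. SE = √(11.6²/128 + 13.6²/104) = 1.682. CI = (4.7, 11.3)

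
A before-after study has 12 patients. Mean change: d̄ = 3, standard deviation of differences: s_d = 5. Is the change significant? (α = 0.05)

t = d̄/(s_d/√n) = 3/(5/√12) = 2.078. df = 11, critical t = ±2.201. Fail to reject H₀.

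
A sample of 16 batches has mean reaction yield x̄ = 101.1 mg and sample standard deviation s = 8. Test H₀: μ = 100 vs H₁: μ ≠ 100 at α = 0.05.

t = (x̄ - μ₀)/(s/√n) = (101.1 - 100)/(8/√16) = 0.55. df = 15, critical t = ±2.131. Fail to reject H₀.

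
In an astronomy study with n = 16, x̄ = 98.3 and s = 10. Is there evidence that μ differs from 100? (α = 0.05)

t = (x̄ - μ₀)/(s/√n) = (98.3 - 100)/(10/√16) = -0.68. df = 15, critical t = ±2.131. Fail to reject H₀.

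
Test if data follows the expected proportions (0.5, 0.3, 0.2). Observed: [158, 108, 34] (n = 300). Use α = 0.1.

Expected: [150.0, 90.0, 60.0]. χ² = 15.293. df = 2, critical = 4.605. Reject H₀.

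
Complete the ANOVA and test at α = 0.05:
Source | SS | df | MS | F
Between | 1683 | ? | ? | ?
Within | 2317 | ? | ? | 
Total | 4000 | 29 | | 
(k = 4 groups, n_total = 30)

df_between = 3, df_within = 26. MS_between = 561.0, MS_within = 89.12. F = 6.295, F_crit ≈ 2.975. Reject H₀.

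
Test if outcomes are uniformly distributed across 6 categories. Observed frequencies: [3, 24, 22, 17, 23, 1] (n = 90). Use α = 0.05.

Expected = 15 each. χ² = Σ(O-E)²/E = 35.867. df = 5, critical value = 11.07. Reject H₀.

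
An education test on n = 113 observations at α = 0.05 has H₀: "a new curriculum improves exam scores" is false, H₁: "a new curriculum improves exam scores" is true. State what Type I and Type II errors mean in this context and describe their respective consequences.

Type I (false positive): concluding that a new curriculum improves exam scores when it is not — adopting a curriculum that gives no real benefit — disruption for nothing. Type II (false negative): failing to conclude that a new curriculum improves exam scores when it is — keeping the old curriculum when the new one would have helped students. Which is costlier depends on domain priorities and is a judgement call rather than a statistical fact.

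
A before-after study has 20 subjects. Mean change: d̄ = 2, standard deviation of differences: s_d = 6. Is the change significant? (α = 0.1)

t = d̄/(s_d/√n) = 2/(6/√20) = 1.491. df = 19, critical t = ±1.729. Fail to reject H₀.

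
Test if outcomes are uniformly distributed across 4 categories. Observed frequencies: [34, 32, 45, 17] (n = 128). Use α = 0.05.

Expected = 32 each. χ² = Σ(O-E)²/E = 12.438. df = 3, critical value = 7.815. Reject H₀.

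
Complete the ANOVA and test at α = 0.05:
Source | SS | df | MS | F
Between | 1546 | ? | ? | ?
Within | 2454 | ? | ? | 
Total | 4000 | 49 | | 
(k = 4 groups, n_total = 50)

df_between = 3, df_within = 46. MS_between = 515.33, MS_within = 53.35. F = 9.66, F_crit ≈ 2.807. Reject H₀.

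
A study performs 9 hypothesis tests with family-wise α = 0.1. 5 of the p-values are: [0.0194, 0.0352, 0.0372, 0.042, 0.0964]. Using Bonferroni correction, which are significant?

Bonferroni α = 0.1/9 = 0.01111. None of the given p-values are significant.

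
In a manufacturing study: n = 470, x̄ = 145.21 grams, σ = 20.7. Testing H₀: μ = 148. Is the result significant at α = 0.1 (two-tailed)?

z = (145.21 - 148)/(20.7/√470) = -2.922. Since |z| > 1.645, significant at α = 0.1.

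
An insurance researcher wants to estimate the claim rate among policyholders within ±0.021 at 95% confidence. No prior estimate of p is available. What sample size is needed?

Conservative approach: use p = 0.5 (maximizes p(1-p) = 0.25). n = z²(0.25)/E² = 1.96²×0.25/0.021² = 2177.8 → n = 2178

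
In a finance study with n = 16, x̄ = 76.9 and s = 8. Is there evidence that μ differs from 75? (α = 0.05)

t = (x̄ - μ₀)/(s/√n) = (76.9 - 75)/(8/√16) = 0.95. df = 15, critical t = ±2.131. Fail to reject H₀.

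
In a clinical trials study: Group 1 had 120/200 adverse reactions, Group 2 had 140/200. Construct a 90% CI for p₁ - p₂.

p̂₁ = 0.6, p̂₂ = 0.7. Difference = -0.1. CI = (-0.178, -0.022)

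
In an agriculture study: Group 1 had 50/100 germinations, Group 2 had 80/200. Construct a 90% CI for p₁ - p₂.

p̂₁ = 0.5, p̂₂ = 0.4. Difference = 0.1. CI = (-0.0, 0.2)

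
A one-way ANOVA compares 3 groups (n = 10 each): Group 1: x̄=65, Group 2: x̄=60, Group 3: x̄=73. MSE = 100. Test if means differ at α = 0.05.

Grand mean = 66.0. SS_between = 860.0, MS_between = 430.0. F = 4.3, F_crit ≈ 3.354. Reject H₀.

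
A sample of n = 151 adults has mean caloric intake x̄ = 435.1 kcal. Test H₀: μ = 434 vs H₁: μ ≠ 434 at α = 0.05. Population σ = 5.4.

z = (x̄ - μ₀)/(σ/√n) = (435.1 - 434)/(5.4/√151) = 2.503. Critical value: ±1.96. Since |2.503| > 1.96, Reject H₀.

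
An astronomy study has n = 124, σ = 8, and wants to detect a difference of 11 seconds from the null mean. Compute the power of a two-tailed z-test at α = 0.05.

SE = σ/√n = 8/√124 = 0.718. Non-centrality λ = d/SE = 11/0.718 = 15.311. Power ≈ Φ(λ - z_{α/2}) = Φ(15.311 - 1.96) = Φ(13.351) = 1.0.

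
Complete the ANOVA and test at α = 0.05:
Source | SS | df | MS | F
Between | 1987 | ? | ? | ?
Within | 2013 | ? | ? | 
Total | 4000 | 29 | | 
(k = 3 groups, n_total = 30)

df_between = 2, df_within = 27. MS_between = 993.5, MS_within = 74.56. F = 13.326, F_crit ≈ 3.354. Reject H₀.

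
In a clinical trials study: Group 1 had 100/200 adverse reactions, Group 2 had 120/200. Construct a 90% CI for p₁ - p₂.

p̂₁ = 0.5, p̂₂ = 0.6. Difference = -0.1. CI = (-0.181, -0.019)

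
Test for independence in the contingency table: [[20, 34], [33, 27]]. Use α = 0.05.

χ² = 3.686. df = 1, critical = 3.841. Fail to reject H₀. No evidence of dependence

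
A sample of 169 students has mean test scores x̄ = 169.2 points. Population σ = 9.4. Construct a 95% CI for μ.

CI = x̄ ± z*(σ/√n) = 169.2 ± 1.96(9.4/√169) = 169.2 ± 1.42 = (167.78, 170.62)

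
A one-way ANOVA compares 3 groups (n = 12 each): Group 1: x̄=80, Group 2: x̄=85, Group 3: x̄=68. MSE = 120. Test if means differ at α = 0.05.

Grand mean = 77.67. SS_between = 1832.0, MS_between = 916.0. F = 7.633, F_crit ≈ 3.285. Reject H₀.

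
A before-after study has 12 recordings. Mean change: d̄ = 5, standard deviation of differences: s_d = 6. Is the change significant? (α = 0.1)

t = d̄/(s_d/√n) = 5/(6/√12) = 2.887. df = 11, critical t = ±1.796. Reject H₀.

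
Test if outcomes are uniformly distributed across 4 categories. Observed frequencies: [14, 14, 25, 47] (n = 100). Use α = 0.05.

Expected = 25 each. χ² = Σ(O-E)²/E = 29.04. df = 3, critical value = 7.815. Reject H₀.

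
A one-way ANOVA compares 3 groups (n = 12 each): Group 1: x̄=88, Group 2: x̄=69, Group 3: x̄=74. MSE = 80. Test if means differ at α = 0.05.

Grand mean = 77.0. SS_between = 2328.0, MS_between = 1164.0. F = 14.55, F_crit ≈ 3.285. Reject H₀.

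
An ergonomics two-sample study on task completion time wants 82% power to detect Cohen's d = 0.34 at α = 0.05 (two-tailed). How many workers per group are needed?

z_{α/2} = 1.96, z_β = Φ⁻¹(0.82) = 0.915. For small effect (d = 0.34): n per group = 2(z_{α/2} + z_β)²/d² = 2(1.96 + 0.915)²/0.34² = 143.004 → 144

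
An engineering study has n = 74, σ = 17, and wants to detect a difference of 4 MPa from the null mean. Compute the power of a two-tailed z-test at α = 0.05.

SE = σ/√n = 17/√74 = 1.976. Non-centrality λ = d/SE = 4/1.976 = 2.024. Power ≈ Φ(λ - z_{α/2}) = Φ(2.024 - 1.96) = Φ(0.064) = 0.526.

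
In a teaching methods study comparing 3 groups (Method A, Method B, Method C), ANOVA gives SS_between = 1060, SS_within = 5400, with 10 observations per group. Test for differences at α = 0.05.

df_between = 2, df_within = 27. F = MS_between/MS_within = 530.0/200.0 = 2.65. F_crit ≈ 3.354. Fail to reject H₀.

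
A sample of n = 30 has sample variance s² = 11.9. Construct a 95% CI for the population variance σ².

df = 29. χ²_{0.025} = 45.722, χ²_{0.975} = 16.047. CI for σ² = ((n-1)s²/χ²_{α/2}, (n-1)s²/χ²_{1-α/2}) = (29·11.9/45.722, 29·11.9/16.047) = (7.55, 21.51)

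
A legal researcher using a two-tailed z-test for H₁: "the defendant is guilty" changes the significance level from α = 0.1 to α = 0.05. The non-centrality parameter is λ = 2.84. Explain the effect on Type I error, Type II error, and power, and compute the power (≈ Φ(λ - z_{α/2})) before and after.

Decreasing α from 0.1 to 0.05:
• Type I error rate decreases (α is the Type I rate by definition).
• Critical value moves from z_{α/2} = 1.645 to 1.96, so power = Φ(λ - z_{α/2}) goes from Φ(2.84 - 1.645) = 0.884 to Φ(2.84 - 1.96) = 0.811.
• Type II error rate β = 1 - power therefore increases (0.116 → 0.189).
Appropriate when false positives are costly — here, convicting an innocent person.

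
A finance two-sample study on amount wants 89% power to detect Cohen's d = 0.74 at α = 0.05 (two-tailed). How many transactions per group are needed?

z_{α/2} = 1.96, z_β = Φ⁻¹(0.89) = 1.227. For medium effect (d = 0.74): n per group = 2(z_{α/2} + z_β)²/d² = 2(1.96 + 1.227)²/0.74² = 37.1 → 38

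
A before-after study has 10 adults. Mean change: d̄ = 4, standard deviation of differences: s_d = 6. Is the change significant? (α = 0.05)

t = d̄/(s_d/√n) = 4/(6/√10) = 2.108. df = 9, critical t = ±2.262. Fail to reject H₀.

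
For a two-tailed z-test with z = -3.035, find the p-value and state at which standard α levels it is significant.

p = 2·P(Z > |-3.035|) = 2·(1 - Φ(3.035)) ≈ 0.0024. Significant at α = 0.1; Significant at α = 0.05; Significant at α = 0.01.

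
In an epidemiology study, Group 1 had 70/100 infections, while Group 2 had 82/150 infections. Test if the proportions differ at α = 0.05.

p̂₁ = 0.7, p̂₂ = 0.547, pooled p̂ = 0.608. z = 2.433. Critical: ±1.96. Reject H₀.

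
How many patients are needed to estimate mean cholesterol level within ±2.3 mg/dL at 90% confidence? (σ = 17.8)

n = (z*σ/E)² = (1.645×17.8/2.3)² = 162.1 → n = 163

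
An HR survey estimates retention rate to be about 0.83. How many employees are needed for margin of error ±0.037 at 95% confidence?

n = z²p(1-p)/E² = 1.96²×0.83×0.17/0.037² = 395.9 → n = 396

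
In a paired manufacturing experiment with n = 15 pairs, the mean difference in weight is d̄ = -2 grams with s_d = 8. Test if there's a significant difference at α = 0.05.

t = d̄/(s_d/√n) = -2/(8/√15) = -0.968. df = 14, critical t = ±2.145. Fail to reject H₀.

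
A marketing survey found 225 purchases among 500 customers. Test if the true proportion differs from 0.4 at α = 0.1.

p̂ = 0.45, p₀ = 0.4. z = (p̂ - p₀)/√(p₀(1-p₀)/n) = 2.282. Critical: ±1.645. Reject H₀.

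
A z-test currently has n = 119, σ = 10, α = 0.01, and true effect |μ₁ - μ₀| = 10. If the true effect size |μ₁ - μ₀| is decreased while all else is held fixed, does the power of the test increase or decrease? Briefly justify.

Power decreases: a smaller true effect decreases the non-centrality λ = |μ₁ - μ₀|/(σ/√n).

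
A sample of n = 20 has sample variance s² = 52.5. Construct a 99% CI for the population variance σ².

df = 19. χ²_{0.005} = 38.582, χ²_{0.995} = 6.844. CI for σ² = ((n-1)s²/χ²_{α/2}, (n-1)s²/χ²_{1-α/2}) = (19·52.5/38.582, 19·52.5/6.844) = (25.85, 145.75)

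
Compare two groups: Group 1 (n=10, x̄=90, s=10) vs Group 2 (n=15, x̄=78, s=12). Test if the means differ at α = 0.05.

Pooled sp = 11.26. t = 2.611, df = 23. Critical t = ±2.069. Reject H₀.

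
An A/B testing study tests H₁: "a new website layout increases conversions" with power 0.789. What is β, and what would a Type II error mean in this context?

β = 1 - power = 1 - 0.789 = 0.211. A Type II error is failing to reject H₀ when H₀ is false (false negative) — here, failing to conclude that a new website layout increases conversions when in fact it is true. Consequence: discarding a layout that would have improved conversions — lost revenue.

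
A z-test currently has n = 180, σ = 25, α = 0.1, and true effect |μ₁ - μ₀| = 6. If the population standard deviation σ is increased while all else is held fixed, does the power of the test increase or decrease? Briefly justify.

Power decreases: a larger σ inflates the standard error σ/√n, pulling the sampling distribution under H₁ back toward the critical value.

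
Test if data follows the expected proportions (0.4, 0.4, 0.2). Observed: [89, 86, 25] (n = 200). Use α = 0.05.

Expected: [80.0, 80.0, 40.0]. χ² = 7.088. df = 2, critical = 5.991. Reject H₀.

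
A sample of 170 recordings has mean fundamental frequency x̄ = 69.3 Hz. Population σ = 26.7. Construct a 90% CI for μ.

CI = x̄ ± z*(σ/√n) = 69.3 ± 1.645(26.7/√170) = 69.3 ± 3.37 = (65.93, 72.67)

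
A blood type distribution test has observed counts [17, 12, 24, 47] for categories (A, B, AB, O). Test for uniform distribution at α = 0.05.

Expected = 25 each. χ² = Σ(O-E)²/E = 28.72. df = 3, critical value = 7.815. Reject H₀.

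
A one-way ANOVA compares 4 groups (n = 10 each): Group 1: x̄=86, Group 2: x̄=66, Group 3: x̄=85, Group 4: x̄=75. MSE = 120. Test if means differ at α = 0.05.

Grand mean = 78.0. SS_between = 2660.0, MS_between = 886.67. F = 7.389, F_crit ≈ 2.866. Reject H₀.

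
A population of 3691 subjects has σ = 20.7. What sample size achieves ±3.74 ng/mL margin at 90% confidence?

Without FPC: n₀ = (1.645×20.7/3.74)² = 82.895. With FPC: n = n₀N/(n₀+N-1) = 81.1 → n = 82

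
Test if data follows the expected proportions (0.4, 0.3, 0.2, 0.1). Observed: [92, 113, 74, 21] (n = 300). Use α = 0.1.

Expected: [120.0, 90.0, 60.0, 30.0]. χ² = 18.378. df = 3, critical = 6.251. Reject H₀.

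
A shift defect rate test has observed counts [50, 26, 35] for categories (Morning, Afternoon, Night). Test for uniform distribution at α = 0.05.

Expected = 37 each. χ² = Σ(O-E)²/E = 7.946. df = 2, critical value = 5.991. Reject H₀.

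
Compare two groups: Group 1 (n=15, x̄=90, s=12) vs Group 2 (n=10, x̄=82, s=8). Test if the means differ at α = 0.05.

Pooled sp = 10.62. t = 1.846, df = 23. Critical t = ±2.069. Fail to reject H₀.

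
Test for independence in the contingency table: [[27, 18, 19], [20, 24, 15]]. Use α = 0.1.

χ² = 2.171. df = 2, critical = 4.605. Fail to reject H₀. No evidence of dependence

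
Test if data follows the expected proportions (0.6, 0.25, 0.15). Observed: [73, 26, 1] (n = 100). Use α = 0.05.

Expected: [60.0, 25.0, 15.0]. χ² = 15.923. df = 2, critical = 5.991. Reject H₀.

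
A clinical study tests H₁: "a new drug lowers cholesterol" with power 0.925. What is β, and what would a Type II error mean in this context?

β = 1 - power = 1 - 0.925 = 0.075. A Type II error is failing to reject H₀ when H₀ is false (false negative) — here, failing to conclude that a new drug lowers cholesterol when in fact it is true. Consequence: shelving an effective drug — patients miss out on a treatment that would have helped.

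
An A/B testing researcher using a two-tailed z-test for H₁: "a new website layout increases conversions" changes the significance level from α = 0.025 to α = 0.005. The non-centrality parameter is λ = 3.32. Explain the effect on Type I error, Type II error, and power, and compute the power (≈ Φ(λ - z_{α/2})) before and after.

Decreasing α from 0.025 to 0.005:
• Type I error rate decreases (α is the Type I rate by definition).
• Critical value moves from z_{α/2} = 2.241 to 2.807, so power = Φ(λ - z_{α/2}) goes from Φ(3.32 - 2.241) = 0.86 to Φ(3.32 - 2.807) = 0.696.
• Type II error rate β = 1 - power therefore increases (0.14 → 0.304).
Appropriate when false positives are costly — here, rolling out a layout that doesn't actually help — wasted engineering effort.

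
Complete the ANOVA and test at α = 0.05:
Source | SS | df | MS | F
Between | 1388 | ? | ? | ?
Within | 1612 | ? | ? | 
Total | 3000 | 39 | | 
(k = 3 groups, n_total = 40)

df_between = 2, df_within = 37. MS_between = 694.0, MS_within = 43.57. F = 15.929, F_crit ≈ 3.252. Reject H₀.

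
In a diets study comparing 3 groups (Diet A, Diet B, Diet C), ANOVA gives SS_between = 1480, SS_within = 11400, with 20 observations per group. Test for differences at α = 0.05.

df_between = 2, df_within = 57. F = MS_between/MS_within = 740.0/200.0 = 3.7. F_crit ≈ 3.159. Reject H₀. At least one mean differs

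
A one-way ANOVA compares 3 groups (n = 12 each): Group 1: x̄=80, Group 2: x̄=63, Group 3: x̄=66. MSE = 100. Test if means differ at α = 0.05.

Grand mean = 69.67. SS_between = 1976.0, MS_between = 988.0. F = 9.88, F_crit ≈ 3.285. Reject H₀.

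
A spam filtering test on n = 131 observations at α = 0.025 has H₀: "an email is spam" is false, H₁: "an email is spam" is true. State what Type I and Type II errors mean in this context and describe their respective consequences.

Type I (false positive): concluding that an email is spam when it is not — a legitimate email is sent to the spam folder and the user misses it. Type II (false negative): failing to conclude that an email is spam when it is — a spam email lands in the inbox. Which is costlier depends on domain priorities and is a judgement call rather than a statistical fact.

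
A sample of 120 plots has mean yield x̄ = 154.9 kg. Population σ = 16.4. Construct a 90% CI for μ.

CI = x̄ ± z*(σ/√n) = 154.9 ± 1.645(16.4/√120) = 154.9 ± 2.46 = (152.44, 157.36)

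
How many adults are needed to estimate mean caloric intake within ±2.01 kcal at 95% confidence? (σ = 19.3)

n = (z*σ/E)² = (1.96×19.3/2.01)² = 354.2 → n = 355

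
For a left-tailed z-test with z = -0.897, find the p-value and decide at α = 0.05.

p = P(Z < -0.897) = Φ(-0.897) ≈ 0.1849. Since p ≥ 0.05, fail to reject H₀ (not significant) at α = 0.05.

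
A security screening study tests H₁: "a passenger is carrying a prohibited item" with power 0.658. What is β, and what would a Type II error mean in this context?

β = 1 - power = 1 - 0.658 = 0.342. A Type II error is failing to reject H₀ when H₀ is false (false negative) — here, failing to conclude that a passenger is carrying a prohibited item when in fact it is true. Consequence: letting a prohibited item through — security breach.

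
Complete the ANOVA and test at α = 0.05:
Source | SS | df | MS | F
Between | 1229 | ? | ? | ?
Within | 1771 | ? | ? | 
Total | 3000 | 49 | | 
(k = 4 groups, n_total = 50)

df_between = 3, df_within = 46. MS_between = 409.67, MS_within = 38.5. F = 10.641, F_crit ≈ 2.807. Reject H₀.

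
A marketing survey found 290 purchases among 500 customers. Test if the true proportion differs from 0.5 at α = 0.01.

p̂ = 0.58, p₀ = 0.5. z = (p̂ - p₀)/√(p₀(1-p₀)/n) = 3.578. Critical: ±2.576. Reject H₀.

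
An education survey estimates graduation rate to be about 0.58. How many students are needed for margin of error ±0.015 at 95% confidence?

n = z²p(1-p)/E² = 1.96²×0.58×0.42/0.015² = 4159.2 → n = 4160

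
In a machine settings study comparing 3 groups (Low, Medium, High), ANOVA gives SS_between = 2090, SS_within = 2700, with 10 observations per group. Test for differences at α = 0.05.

df_between = 2, df_within = 27. F = MS_between/MS_within = 1045.0/100.0 = 10.45. F_crit ≈ 3.354. Reject H₀. At least one mean differs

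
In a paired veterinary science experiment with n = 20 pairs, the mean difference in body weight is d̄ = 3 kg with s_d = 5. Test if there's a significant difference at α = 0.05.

t = d̄/(s_d/√n) = 3/(5/√20) = 2.683. df = 19, critical t = ±2.093. Reject H₀.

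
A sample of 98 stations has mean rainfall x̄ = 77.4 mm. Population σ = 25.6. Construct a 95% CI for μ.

CI = x̄ ± z*(σ/√n) = 77.4 ± 1.96(25.6/√98) = 77.4 ± 5.07 = (72.33, 82.47)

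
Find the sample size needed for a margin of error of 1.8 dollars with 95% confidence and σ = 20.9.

n = (z*σ/E)² = (1.96×20.9/1.8)² = 517.9 → n = 518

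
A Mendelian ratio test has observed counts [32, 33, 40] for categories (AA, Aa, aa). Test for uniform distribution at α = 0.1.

Expected = 35 each. χ² = Σ(O-E)²/E = 1.086. df = 2, critical value = 4.605. Fail to reject H₀.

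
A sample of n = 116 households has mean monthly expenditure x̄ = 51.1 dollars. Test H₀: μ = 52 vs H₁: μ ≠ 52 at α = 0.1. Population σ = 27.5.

z = (x̄ - μ₀)/(σ/√n) = (51.1 - 52)/(27.5/√116) = -0.352. Critical value: ±1.645. Since |-0.352| ≤ 1.645, Fail to reject H₀.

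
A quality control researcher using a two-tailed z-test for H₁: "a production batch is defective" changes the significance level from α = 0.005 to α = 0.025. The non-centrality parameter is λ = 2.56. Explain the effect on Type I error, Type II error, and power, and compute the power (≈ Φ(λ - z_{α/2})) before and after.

Increasing α from 0.005 to 0.025:
• Type I error rate increases (α is the Type I rate by definition).
• Critical value moves from z_{α/2} = 2.807 to 2.241, so power = Φ(λ - z_{α/2}) goes from Φ(2.56 - 2.807) = 0.402 to Φ(2.56 - 2.241) = 0.625.
• Type II error rate β = 1 - power therefore decreases (0.598 → 0.375).
Appropriate when false negatives are costly — here, shipping a defective batch — faulty products reach customers.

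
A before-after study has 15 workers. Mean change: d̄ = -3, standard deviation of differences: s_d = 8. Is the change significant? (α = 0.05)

t = d̄/(s_d/√n) = -3/(8/√15) = -1.452. df = 14, critical t = ±2.145. Fail to reject H₀.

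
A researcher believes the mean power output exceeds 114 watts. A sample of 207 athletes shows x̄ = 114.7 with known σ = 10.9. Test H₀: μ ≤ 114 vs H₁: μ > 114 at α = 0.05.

z = 0.924. Critical value: 1.645. Fail to reject H₀.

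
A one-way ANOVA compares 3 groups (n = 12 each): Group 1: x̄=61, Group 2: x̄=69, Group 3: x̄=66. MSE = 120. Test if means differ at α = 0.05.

Grand mean = 65.33. SS_between = 392.0, MS_between = 196.0. F = 1.633, F_crit ≈ 3.285. Fail to reject H₀.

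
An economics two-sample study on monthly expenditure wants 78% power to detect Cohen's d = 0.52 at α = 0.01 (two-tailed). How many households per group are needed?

z_{α/2} = 2.576, z_β = Φ⁻¹(0.78) = 0.772. For medium effect (d = 0.52): n per group = 2(z_{α/2} + z_β)²/d² = 2(2.576 + 0.772)²/0.52² = 82.9 → 83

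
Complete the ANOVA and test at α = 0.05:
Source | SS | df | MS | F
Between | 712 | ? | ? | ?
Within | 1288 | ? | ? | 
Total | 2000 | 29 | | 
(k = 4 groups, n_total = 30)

df_between = 3, df_within = 26. MS_between = 237.33, MS_within = 49.54. F = 4.791, F_crit ≈ 2.975. Reject H₀.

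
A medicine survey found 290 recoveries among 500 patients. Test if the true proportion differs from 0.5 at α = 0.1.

p̂ = 0.58, p₀ = 0.5. z = (p̂ - p₀)/√(p₀(1-p₀)/n) = 3.578. Critical: ±1.645. Reject H₀.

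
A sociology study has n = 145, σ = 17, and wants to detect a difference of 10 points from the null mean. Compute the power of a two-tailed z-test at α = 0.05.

SE = σ/√n = 17/√145 = 1.412. Non-centrality λ = d/SE = 10/1.412 = 7.083. Power ≈ Φ(λ - z_{α/2}) = Φ(7.083 - 1.96) = Φ(5.123) = 1.0.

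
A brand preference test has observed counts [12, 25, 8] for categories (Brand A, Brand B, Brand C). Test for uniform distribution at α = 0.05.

Expected = 15 each. χ² = Σ(O-E)²/E = 10.533. df = 2, critical value = 5.991. Reject H₀.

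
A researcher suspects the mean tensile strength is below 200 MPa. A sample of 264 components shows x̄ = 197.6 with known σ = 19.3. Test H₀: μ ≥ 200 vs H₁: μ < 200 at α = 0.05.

z = -2.02. Critical value: -1.645. Reject H₀.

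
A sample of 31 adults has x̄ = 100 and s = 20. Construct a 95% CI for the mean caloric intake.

CI = x̄ ± t*(s/√n) = 100 ± 2.042(20/√31) = (92.66, 107.34)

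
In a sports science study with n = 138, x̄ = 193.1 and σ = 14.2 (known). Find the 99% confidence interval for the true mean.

CI = x̄ ± z*(σ/√n) = 193.1 ± 2.576(14.2/√138) = 193.1 ± 3.11 = (189.99, 196.21)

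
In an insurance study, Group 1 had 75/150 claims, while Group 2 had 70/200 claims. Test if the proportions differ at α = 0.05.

p̂₁ = 0.5, p̂₂ = 0.35, pooled p̂ = 0.414. z = 2.819. Critical: ±1.96. Reject H₀.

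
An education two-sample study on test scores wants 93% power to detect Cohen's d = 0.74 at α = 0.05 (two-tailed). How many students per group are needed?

z_{α/2} = 1.96, z_β = Φ⁻¹(0.93) = 1.476. For medium effect (d = 0.74): n per group = 2(z_{α/2} + z_β)²/d² = 2(1.96 + 1.476)²/0.74² = 43.1 → 44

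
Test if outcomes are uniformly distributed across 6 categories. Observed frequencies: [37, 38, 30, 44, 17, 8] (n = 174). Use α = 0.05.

Expected = 29 each. χ² = Σ(O-E)²/E = 32.966. df = 5, critical value = 11.07. Reject H₀.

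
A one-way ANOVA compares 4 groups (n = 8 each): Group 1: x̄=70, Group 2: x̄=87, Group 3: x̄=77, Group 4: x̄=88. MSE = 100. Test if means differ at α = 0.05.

Grand mean = 80.5. SS_between = 1768.0, MS_between = 589.33. F = 5.893, F_crit ≈ 2.947. Reject H₀.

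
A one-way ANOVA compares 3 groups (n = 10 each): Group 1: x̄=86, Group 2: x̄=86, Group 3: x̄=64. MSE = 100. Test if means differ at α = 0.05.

Grand mean = 78.67. SS_between = 3226.67, MS_between = 1613.33. F = 16.133, F_crit ≈ 3.354. Reject H₀.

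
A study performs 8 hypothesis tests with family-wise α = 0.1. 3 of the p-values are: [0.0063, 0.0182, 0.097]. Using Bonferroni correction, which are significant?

Bonferroni α = 0.1/8 = 0.0125. Significant p-values: [0.0063]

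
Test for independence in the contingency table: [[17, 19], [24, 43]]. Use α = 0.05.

χ² = 1.27. df = 1, critical = 3.841. Fail to reject H₀. No evidence of dependence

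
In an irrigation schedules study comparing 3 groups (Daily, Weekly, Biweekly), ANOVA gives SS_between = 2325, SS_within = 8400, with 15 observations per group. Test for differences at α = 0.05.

df_between = 2, df_within = 42. F = MS_between/MS_within = 1162.5/200.0 = 5.812. F_crit ≈ 3.22. Reject H₀. At least one mean differs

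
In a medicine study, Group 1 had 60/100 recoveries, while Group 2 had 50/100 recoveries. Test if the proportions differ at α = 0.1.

p̂₁ = 0.6, p̂₂ = 0.5, pooled p̂ = 0.55. z = 1.421. Critical: ±1.645. Fail to reject H₀.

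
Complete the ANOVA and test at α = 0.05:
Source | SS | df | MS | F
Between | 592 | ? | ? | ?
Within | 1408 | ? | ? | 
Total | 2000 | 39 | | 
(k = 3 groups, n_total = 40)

df_between = 2, df_within = 37. MS_between = 296.0, MS_within = 38.05. F = 7.778, F_crit ≈ 3.252. Reject H₀.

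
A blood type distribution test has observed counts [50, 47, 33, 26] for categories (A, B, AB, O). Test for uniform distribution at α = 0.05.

Expected = 39 each. χ² = Σ(O-E)²/E = 10.0. df = 3, critical value = 7.815. Reject H₀.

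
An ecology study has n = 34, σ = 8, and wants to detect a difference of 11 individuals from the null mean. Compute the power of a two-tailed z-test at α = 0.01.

SE = σ/√n = 8/√34 = 1.372. Non-centrality λ = d/SE = 11/1.372 = 8.018. Power ≈ Φ(λ - z_{α/2}) = Φ(8.018 - 2.576) = Φ(5.442) = 1.0.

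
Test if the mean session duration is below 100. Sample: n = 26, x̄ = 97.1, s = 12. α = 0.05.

t = (97.1 - 100)/(12/√26) = -1.232, df = 25. Critical t = -1.708. Fail to reject H₀.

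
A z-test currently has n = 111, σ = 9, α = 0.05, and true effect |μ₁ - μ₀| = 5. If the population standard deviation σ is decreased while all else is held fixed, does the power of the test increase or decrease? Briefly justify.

Power increases: a smaller σ shrinks the standard error σ/√n, moving the sampling distribution under H₁ further from the critical value.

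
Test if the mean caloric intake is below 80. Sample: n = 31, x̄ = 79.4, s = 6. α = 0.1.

t = (79.4 - 80)/(6/√31) = -0.557, df = 30. Critical t = -1.31. Fail to reject H₀.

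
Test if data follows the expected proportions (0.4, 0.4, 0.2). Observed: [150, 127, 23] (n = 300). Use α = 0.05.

Expected: [120.0, 120.0, 60.0]. χ² = 30.725. df = 2, critical = 5.991. Reject H₀.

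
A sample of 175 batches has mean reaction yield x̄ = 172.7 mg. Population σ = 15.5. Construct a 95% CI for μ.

CI = x̄ ± z*(σ/√n) = 172.7 ± 1.96(15.5/√175) = 172.7 ± 2.3 = (170.4, 175.0)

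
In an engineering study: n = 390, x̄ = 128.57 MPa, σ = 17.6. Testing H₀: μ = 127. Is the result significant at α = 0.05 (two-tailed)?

z = (128.57 - 127)/(17.6/√390) = 1.762. Since |z| ≤ 1.96, not significant at α = 0.05.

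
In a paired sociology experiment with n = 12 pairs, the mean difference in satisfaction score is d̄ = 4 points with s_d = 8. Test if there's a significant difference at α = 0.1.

t = d̄/(s_d/√n) = 4/(8/√12) = 1.732. df = 11, critical t = ±1.796. Fail to reject H₀.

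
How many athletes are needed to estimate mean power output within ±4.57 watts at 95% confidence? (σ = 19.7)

n = (z*σ/E)² = (1.96×19.7/4.57)² = 71.4 → n = 72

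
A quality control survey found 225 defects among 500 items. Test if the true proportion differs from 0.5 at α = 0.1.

p̂ = 0.45, p₀ = 0.5. z = (p̂ - p₀)/√(p₀(1-p₀)/n) = -2.236. Critical: ±1.645. Reject H₀.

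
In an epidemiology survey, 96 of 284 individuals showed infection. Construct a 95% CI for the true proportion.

p̂ = 0.338. CI = p̂ ± z*√(p̂(1-p̂)/n) = (0.283, 0.393)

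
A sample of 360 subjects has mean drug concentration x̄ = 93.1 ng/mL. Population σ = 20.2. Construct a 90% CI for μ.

CI = x̄ ± z*(σ/√n) = 93.1 ± 1.645(20.2/√360) = 93.1 ± 1.75 = (91.35, 94.85)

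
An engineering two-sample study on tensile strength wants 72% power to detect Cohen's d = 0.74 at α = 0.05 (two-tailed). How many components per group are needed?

z_{α/2} = 1.96, z_β = Φ⁻¹(0.72) = 0.583. For medium effect (d = 0.74): n per group = 2(z_{α/2} + z_β)²/d² = 2(1.96 + 0.583)²/0.74² = 23.6 → 24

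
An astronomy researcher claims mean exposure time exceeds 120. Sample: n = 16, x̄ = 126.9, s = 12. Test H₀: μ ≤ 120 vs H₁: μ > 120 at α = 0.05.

t = (126.9 - 120)/(12/√16) = 2.3, df = 15. Critical t = 1.753. Reject H₀.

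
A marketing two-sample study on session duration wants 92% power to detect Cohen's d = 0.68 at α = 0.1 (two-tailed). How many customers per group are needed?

z_{α/2} = 1.645, z_β = Φ⁻¹(0.92) = 1.405. For medium effect (d = 0.68): n per group = 2(z_{α/2} + z_β)²/d² = 2(1.645 + 1.405)²/0.68² = 40.2 → 41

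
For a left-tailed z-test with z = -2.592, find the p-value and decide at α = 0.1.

p = P(Z < -2.592) = Φ(-2.592) ≈ 0.0048. Since p < 0.1, reject H₀ (significant) at α = 0.1.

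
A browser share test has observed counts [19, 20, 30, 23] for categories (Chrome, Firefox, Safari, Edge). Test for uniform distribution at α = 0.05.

Expected = 23 each. χ² = Σ(O-E)²/E = 3.217. df = 3, critical value = 7.815. Fail to reject H₀.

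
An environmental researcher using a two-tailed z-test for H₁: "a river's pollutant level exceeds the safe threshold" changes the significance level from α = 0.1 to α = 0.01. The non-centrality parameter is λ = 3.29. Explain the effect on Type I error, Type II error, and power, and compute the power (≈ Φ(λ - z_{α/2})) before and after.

Decreasing α from 0.1 to 0.01:
• Type I error rate decreases (α is the Type I rate by definition).
• Critical value moves from z_{α/2} = 1.645 to 2.576, so power = Φ(λ - z_{α/2}) goes from Φ(3.29 - 1.645) = 0.95 to Φ(3.29 - 2.576) = 0.762.
• Type II error rate β = 1 - power therefore increases (0.05 → 0.238).
Appropriate when false positives are costly — here, shutting down a compliant factory unnecessarily.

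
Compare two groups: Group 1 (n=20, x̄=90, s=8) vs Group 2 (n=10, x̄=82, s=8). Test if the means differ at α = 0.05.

Pooled sp = 8.0. t = 2.582, df = 28. Critical t = ±2.048. Reject H₀.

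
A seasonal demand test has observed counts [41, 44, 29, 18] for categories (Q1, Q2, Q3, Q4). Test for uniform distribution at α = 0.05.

Expected = 33 each. χ² = Σ(O-E)²/E = 12.909. df = 3, critical value = 7.815. Reject H₀.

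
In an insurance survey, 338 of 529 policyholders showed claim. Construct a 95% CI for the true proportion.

p̂ = 0.639. CI = p̂ ± z*√(p̂(1-p̂)/n) = (0.598, 0.68)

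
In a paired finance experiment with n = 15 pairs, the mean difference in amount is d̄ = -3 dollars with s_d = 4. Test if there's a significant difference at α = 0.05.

t = d̄/(s_d/√n) = -3/(4/√15) = -2.905. df = 14, critical t = ±2.145. Reject H₀.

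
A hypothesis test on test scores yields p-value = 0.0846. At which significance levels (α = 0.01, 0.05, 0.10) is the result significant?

p = 0.0846. Significant at: α = 0.1.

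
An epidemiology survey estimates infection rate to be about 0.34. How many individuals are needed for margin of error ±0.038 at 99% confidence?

n = z²p(1-p)/E² = 2.576²×0.34×0.66/0.038² = 1031.2 → n = 1032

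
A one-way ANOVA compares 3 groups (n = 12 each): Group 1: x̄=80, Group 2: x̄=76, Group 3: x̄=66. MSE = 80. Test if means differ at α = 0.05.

Grand mean = 74.0. SS_between = 1248.0, MS_between = 624.0. F = 7.8, F_crit ≈ 3.285. Reject H₀.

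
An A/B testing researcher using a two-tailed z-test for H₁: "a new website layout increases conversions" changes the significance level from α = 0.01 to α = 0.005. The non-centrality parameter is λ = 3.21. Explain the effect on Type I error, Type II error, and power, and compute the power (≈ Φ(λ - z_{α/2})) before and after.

Decreasing α from 0.01 to 0.005:
• Type I error rate decreases (α is the Type I rate by definition).
• Critical value moves from z_{α/2} = 2.576 to 2.807, so power = Φ(λ - z_{α/2}) goes from Φ(3.21 - 2.576) = 0.737 to Φ(3.21 - 2.807) = 0.657.
• Type II error rate β = 1 - power therefore increases (0.263 → 0.343).
Appropriate when false positives are costly — here, rolling out a layout that doesn't actually help — wasted engineering effort.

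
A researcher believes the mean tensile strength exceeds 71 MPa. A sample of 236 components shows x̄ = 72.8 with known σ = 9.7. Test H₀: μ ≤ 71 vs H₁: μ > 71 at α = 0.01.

z = 2.851. Critical value: 2.33. Reject H₀.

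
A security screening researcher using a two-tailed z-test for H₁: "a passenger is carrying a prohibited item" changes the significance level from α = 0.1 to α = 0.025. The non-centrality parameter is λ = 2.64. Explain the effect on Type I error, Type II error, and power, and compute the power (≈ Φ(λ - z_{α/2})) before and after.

Decreasing α from 0.1 to 0.025:
• Type I error rate decreases (α is the Type I rate by definition).
• Critical value moves from z_{α/2} = 1.645 to 2.241, so power = Φ(λ - z_{α/2}) goes from Φ(2.64 - 1.645) = 0.84 to Φ(2.64 - 2.241) = 0.655.
• Type II error rate β = 1 - power therefore increases (0.16 → 0.345).
Appropriate when false positives are costly — here, detaining an innocent passenger — delay and inconvenience.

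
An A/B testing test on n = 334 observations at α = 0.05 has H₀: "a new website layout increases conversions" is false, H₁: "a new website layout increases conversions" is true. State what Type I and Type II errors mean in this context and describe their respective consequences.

Type I (false positive): concluding that a new website layout increases conversions when it is not — rolling out a layout that doesn't actually help — wasted engineering effort. Type II (false negative): failing to conclude that a new website layout increases conversions when it is — discarding a layout that would have improved conversions — lost revenue. Which is costlier depends on domain priorities and is a judgement call rather than a statistical fact.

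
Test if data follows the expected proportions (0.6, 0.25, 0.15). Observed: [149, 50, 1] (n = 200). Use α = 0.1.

Expected: [120.0, 50.0, 30.0]. χ² = 35.042. df = 2, critical = 4.605. Reject H₀.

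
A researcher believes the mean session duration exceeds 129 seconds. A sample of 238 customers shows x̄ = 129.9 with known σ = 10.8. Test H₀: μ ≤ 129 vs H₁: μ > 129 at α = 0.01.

z = 1.286. Critical value: 2.33. Fail to reject H₀.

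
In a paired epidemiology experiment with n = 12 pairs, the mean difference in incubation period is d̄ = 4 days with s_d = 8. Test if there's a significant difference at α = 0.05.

t = d̄/(s_d/√n) = 4/(8/√12) = 1.732. df = 11, critical t = ±2.201. Fail to reject H₀.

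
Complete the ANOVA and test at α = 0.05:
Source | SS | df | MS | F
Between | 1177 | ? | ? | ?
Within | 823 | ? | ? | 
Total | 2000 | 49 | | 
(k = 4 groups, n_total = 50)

df_between = 3, df_within = 46. MS_between = 392.33, MS_within = 17.89. F = 21.929, F_crit ≈ 2.807. Reject H₀.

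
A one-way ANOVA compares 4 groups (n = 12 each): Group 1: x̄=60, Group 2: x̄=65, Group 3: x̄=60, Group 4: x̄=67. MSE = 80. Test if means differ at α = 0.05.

Grand mean = 63.0. SS_between = 456.0, MS_between = 152.0. F = 1.9, F_crit ≈ 2.816. Fail to reject H₀.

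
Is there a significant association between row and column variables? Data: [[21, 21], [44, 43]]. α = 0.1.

χ² = 0.004. df = 1, critical = 2.706. Fail to reject H₀. No evidence of dependence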